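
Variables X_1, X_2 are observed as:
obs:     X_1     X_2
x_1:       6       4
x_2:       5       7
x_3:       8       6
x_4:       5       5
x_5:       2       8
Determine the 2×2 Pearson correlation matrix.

Step 1 — column means:
  mean(X_1) = (6 + 5 + 8 + 5 + 2) / 5 = 26/5 = 5.2
  mean(X_2) = (4 + 7 + 6 + 5 + 8) / 5 = 30/5 = 6

Step 2 — sample variances and covariances s[i,j] = (1/(n-1)) · Σ_k (x_{k,i} - mean_i) · (x_{k,j} - mean_j), with n-1 = 4:
  s[X_1,X_1] = ((0.8)·(0.8) + (-0.2)·(-0.2) + (2.8)·(2.8) + (-0.2)·(-0.2) + (-3.2)·(-3.2)) / 4 = 18.8/4 = 4.7
  s[X_1,X_2] = ((0.8)·(-2) + (-0.2)·(1) + (2.8)·(0) + (-0.2)·(-1) + (-3.2)·(2)) / 4 = -8/4 = -2
  s[X_2,X_2] = ((-2)·(-2) + (1)·(1) + (0)·(0) + (-1)·(-1) + (2)·(2)) / 4 = 10/4 = 2.5
  Sample standard deviations s_i = √(s[i,i]):
  s(X_1) = √(4.7) = 2.1679
  s(X_2) = √(2.5) = 1.5811

Step 3 — r_{ij} = s_{ij} / (s_i · s_j):
  r[X_1,X_1] = 1 (diagonal).
  r[X_1,X_2] = -2 / (2.1679 · 1.5811) = -2 / 3.4278 = -0.5835
  r[X_2,X_2] = 1 (diagonal).

R is symmetric with unit diagonal. Assembling:

R = [[1, -0.5835],
 [-0.5835, 1]]


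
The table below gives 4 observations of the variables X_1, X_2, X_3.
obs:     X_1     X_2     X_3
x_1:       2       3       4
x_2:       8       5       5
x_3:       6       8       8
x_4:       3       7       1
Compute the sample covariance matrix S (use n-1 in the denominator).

Step 1 — column means:
  mean(X_1) = (2 + 8 + 6 + 3) / 4 = 19/4 = 4.75
  mean(X_2) = (3 + 5 + 8 + 7) / 4 = 23/4 = 5.75
  mean(X_3) = (4 + 5 + 8 + 1) / 4 = 18/4 = 4.5

Step 2 — sample covariance S[i,j] = (1/(n-1)) · Σ_k (x_{k,i} - mean_i) · (x_{k,j} - mean_j), with n-1 = 3.
  S[X_1,X_1] = ((-2.75)·(-2.75) + (3.25)·(3.25) + (1.25)·(1.25) + (-1.75)·(-1.75)) / 3 = 22.75/3 = 7.5833
  S[X_1,X_2] = ((-2.75)·(-2.75) + (3.25)·(-0.75) + (1.25)·(2.25) + (-1.75)·(1.25)) / 3 = 5.75/3 = 1.9167
  S[X_1,X_3] = ((-2.75)·(-0.5) + (3.25)·(0.5) + (1.25)·(3.5) + (-1.75)·(-3.5)) / 3 = 13.5/3 = 4.5
  S[X_2,X_2] = ((-2.75)·(-2.75) + (-0.75)·(-0.75) + (2.25)·(2.25) + (1.25)·(1.25)) / 3 = 14.75/3 = 4.9167
  S[X_2,X_3] = ((-2.75)·(-0.5) + (-0.75)·(0.5) + (2.25)·(3.5) + (1.25)·(-3.5)) / 3 = 4.5/3 = 1.5
  S[X_3,X_3] = ((-0.5)·(-0.5) + (0.5)·(0.5) + (3.5)·(3.5) + (-3.5)·(-3.5)) / 3 = 25/3 = 8.3333

S is symmetric (S[j,i] = S[i,j]). Assembling:

S = [[7.5833, 1.9167, 4.5],
 [1.9167, 4.9167, 1.5],
 [4.5, 1.5, 8.3333]]


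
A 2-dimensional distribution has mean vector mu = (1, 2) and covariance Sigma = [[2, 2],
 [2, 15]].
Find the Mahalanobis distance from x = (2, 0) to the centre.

Step 1 — centre the observation: (x - mu) = (1, -2).

Step 2 — invert Sigma. det(Sigma) = 2·15 - (2)² = 26.
  Sigma^{-1} = (1/det) · [[d, -b], [-b, a]] = [[0.5769, -0.0769],
 [-0.0769, 0.0769]].

Step 3 — form the quadratic (x - mu)^T · Sigma^{-1} · (x - mu):
  Sigma^{-1} · (x - mu) = (0.7308, -0.2308).
  (x - mu)^T · [Sigma^{-1} · (x - mu)] = (1)·(0.7308) + (-2)·(-0.2308) = 1.1923.

Step 4 — take square root: d = √(1.1923) ≈ 1.0919.

d(x, mu) = √(1.1923) ≈ 1.0919


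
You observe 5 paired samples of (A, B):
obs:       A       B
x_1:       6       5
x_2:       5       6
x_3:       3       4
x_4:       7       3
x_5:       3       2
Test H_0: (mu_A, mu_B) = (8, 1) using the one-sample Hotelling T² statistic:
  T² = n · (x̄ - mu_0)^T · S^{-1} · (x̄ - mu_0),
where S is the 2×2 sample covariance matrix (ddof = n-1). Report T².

Step 1 — sample mean vector:
  mean(A) = (6 + 5 + 3 + 7 + 3) / 5 = 24/5 = 4.8
  mean(B) = (5 + 6 + 4 + 3 + 2) / 5 = 20/5 = 4
  x̄ = (4.8, 4),  deviation x̄ - mu_0 = (4.8, 4) - (8, 1) = (-3.2, 3).

Step 2 — sample covariance matrix, S[i,j] = (1/(n-1)) · Σ_k (x_{k,i} - mean_i) · (x_{k,j} - mean_j), divisor n-1 = 4:
  S[A,A] = ((1.2)·(1.2) + (0.2)·(0.2) + (-1.8)·(-1.8) + (2.2)·(2.2) + (-1.8)·(-1.8)) / 4 = 12.8/4 = 3.2
  S[A,B] = ((1.2)·(1) + (0.2)·(2) + (-1.8)·(0) + (2.2)·(-1) + (-1.8)·(-2)) / 4 = 3/4 = 0.75
  S[B,B] = ((1)·(1) + (2)·(2) + (0)·(0) + (-1)·(-1) + (-2)·(-2)) / 4 = 10/4 = 2.5
  S = [[3.2, 0.75],
 [0.75, 2.5]].

Step 3 — invert S. det(S) = 3.2·2.5 - (0.75)² = 7.4375.
  S^{-1} = (1/det) · [[d, -b], [-b, a]] = [[0.3361, -0.1008],
 [-0.1008, 0.4303]].

Step 4 — quadratic form (x̄ - mu_0)^T · S^{-1} · (x̄ - mu_0):
  S^{-1} · (x̄ - mu_0) = (-1.3782, 1.6134),
  (x̄ - mu_0)^T · [...] = (-3.2)·(-1.3782) + (3)·(1.6134) = 9.2504.

Step 5 — scale by n: T² = 5 · 9.2504 = 46.2521.

T² ≈ 46.2521


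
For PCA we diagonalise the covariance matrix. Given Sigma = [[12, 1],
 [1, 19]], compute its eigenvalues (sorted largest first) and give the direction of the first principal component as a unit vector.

Step 1 — characteristic polynomial of 2×2 Sigma:
  det(Sigma - λI) = λ² - trace · λ + det = 0.
  trace = 12 + 19 = 31, det = 12·19 - (1)² = 227.
Step 2 — discriminant:
  Δ = trace² - 4·det = 961 - 908 = 53.
Step 3 — eigenvalues:
  λ = (trace ± √Δ)/2 = (31 ± 7.2801)/2,
  λ_1 = 19.1401,  λ_2 = 11.8599.

Step 4 — unit eigenvector for λ_1: solve (Sigma - λ_1 I)v = 0. First row:
  (12 - 19.1401)·v_x + (1)·v_y = 0, i.e. (-7.1401)·v_x + (1)·v_y = 0,
  so v ∝ (b, λ_1 - a) = (1, 7.1401) = u.
  ||u|| = √((1)² + (7.1401)²) = √(51.9804) ≈ 7.2097,
  v_1 = u/||u|| ≈ (0.1387, 0.9903) (||v_1|| = 1).

λ_1 = 19.1401,  λ_2 = 11.8599;  v_1 ≈ (0.1387, 0.9903)


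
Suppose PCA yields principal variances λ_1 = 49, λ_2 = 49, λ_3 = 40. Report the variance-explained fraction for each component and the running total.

Step 1 — total variance = trace(Sigma) = Σ λ_i = 49 + 49 + 40 = 138.

Step 2 — fraction explained by component i = λ_i / Σ λ:
  PC1: 49/138 = 0.3551
  PC2: 49/138 = 0.3551
  PC3: 40/138 = 0.2899

Step 3 — cumulative fraction after k components = (λ_1 + ... + λ_k) / Σ λ:
  k = 1: 49/138 = 0.3551
  k = 2: (49 + 49)/138 = 98/138 = 0.7101
  k = 3: (49 + 49 + 40)/138 = 138/138 = 1

Summary (fraction, with percent):

explained: PC1 0.3551 (35.51%), PC2 0.3551 (35.51%), PC3 0.2899 (28.99%);  cumulative: 0.3551, 0.7101, 1


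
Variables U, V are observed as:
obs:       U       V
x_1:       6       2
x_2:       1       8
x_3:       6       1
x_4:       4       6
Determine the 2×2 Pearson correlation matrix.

Step 1 — column means:
  mean(U) = (6 + 1 + 6 + 4) / 4 = 17/4 = 4.25
  mean(V) = (2 + 8 + 1 + 6) / 4 = 17/4 = 4.25

Step 2 — sample variances and covariances s[i,j] = (1/(n-1)) · Σ_k (x_{k,i} - mean_i) · (x_{k,j} - mean_j), with n-1 = 3:
  s[U,U] = ((1.75)·(1.75) + (-3.25)·(-3.25) + (1.75)·(1.75) + (-0.25)·(-0.25)) / 3 = 16.75/3 = 5.5833
  s[U,V] = ((1.75)·(-2.25) + (-3.25)·(3.75) + (1.75)·(-3.25) + (-0.25)·(1.75)) / 3 = -22.25/3 = -7.4167
  s[V,V] = ((-2.25)·(-2.25) + (3.75)·(3.75) + (-3.25)·(-3.25) + (1.75)·(1.75)) / 3 = 32.75/3 = 10.9167
  Sample standard deviations s_i = √(s[i,i]):
  s(U) = √(5.5833) = 2.3629
  s(V) = √(10.9167) = 3.304

Step 3 — r_{ij} = s_{ij} / (s_i · s_j):
  r[U,U] = 1 (diagonal).
  r[U,V] = -7.4167 / (2.3629 · 3.304) = -7.4167 / 7.8071 = -0.95
  r[V,V] = 1 (diagonal).

R is symmetric with unit diagonal. Assembling:

R = [[1, -0.95],
 [-0.95, 1]]


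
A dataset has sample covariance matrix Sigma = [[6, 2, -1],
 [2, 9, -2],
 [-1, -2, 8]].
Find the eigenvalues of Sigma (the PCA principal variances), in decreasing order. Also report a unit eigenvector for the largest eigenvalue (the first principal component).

Step 1 — characteristic polynomial p(λ) = det(λI - Sigma) = λ³ - tr·λ² + c_1·λ - det, where tr = trace, c_1 = sum of the principal 2×2 minors, det = det(Sigma):
  tr = 6 + 9 + 8 = 23,
  c_1 = (6·9 - (2)²) + (6·8 - (-1)²) + (9·8 - (-2)²) = 50 + 47 + 68 = 165,
  det = 6·(9·8 - (-2)²) - (2)·((2)·8 - (-2)·(-1)) + (-1)·((2)·(-2) - 9·(-1)) = 6·(68) - (2)·(14) + (-1)·(5) = 375.
  So p(λ) = λ³ - 23λ² + 165λ - 375.
Step 2 — look for an integer root (rational root theorem: any rational root is an integer divisor of 375). Testing λ = 5:
  p(5) = 125 - 575 + 825 - 375 = 0  ✓
  Dividing out (λ - 5): p(λ) = (λ - 5)(λ² - 18λ + 75).
Step 3 — remaining eigenvalues from the quadratic λ² - 18λ + 75 = 0:
  Δ = 18² - 4·75 = 324 - 300 = 24,  λ = (18 ± √24)/2 = (18 ± 4.899)/2 ≈ 11.4495 or 6.5505.
  Sorted: λ_1 = 11.4495,  λ_2 = 6.5505,  λ_3 = 5  (check: sum = 23 = tr ✓).

Step 4 — unit eigenvector for λ_1 ≈ 11.4495: v spans the null space of (Sigma - λ_1 I), whose rows are
  r_1 = (-5.4495, 2, -1),  r_2 = (2, -2.4495, -2),  r_3 = (-1, -2, -3.4495).
  v is orthogonal to every row, so take v ∝ r_1 × r_2 = ((2)·(-2) - (-1)·(-2.4495), (-1)·(2) - (-5.4495)·(-2), (-5.4495)·(-2.4495) - (2)·(2)) ≈ (-6.4495, -12.899, 9.3485).
  Rescale (multiply by -1 so the first nonzero entry is positive): u = (6.4495, 12.899, -9.3485).
  ||u|| = √((6.4495)² + (12.899)² + (-9.3485)²) = √(295.3735) ≈ 17.1864,  v_1 = u/||u|| ≈ (0.3753, 0.7505, -0.5439) (||v_1|| = 1).

λ_1 = 11.4495,  λ_2 = 6.5505,  λ_3 = 5;  v_1 ≈ (0.3753, 0.7505, -0.5439)


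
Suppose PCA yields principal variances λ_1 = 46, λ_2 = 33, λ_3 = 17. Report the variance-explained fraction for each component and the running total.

Step 1 — total variance = trace(Sigma) = Σ λ_i = 46 + 33 + 17 = 96.

Step 2 — fraction explained by component i = λ_i / Σ λ:
  PC1: 46/96 = 0.4792
  PC2: 33/96 = 0.3438
  PC3: 17/96 = 0.1771

Step 3 — cumulative fraction after k components = (λ_1 + ... + λ_k) / Σ λ:
  k = 1: 46/96 = 0.4792
  k = 2: (46 + 33)/96 = 79/96 = 0.8229
  k = 3: (46 + 33 + 17)/96 = 96/96 = 1

Summary (fraction, with percent):

explained: PC1 0.4792 (47.92%), PC2 0.3438 (34.38%), PC3 0.1771 (17.71%);  cumulative: 0.4792, 0.8229, 1


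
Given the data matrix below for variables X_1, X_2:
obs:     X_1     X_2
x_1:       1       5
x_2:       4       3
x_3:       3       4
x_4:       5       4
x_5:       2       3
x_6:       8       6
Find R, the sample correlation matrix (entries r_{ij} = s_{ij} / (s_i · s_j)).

Step 1 — column means:
  mean(X_1) = (1 + 4 + 3 + 5 + 2 + 8) / 6 = 23/6 = 3.8333
  mean(X_2) = (5 + 3 + 4 + 4 + 3 + 6) / 6 = 25/6 = 4.1667

Step 2 — sample variances and covariances s[i,j] = (1/(n-1)) · Σ_k (x_{k,i} - mean_i) · (x_{k,j} - mean_j), with n-1 = 5:
  s[X_1,X_1] = ((-2.8333)·(-2.8333) + (0.1667)·(0.1667) + (-0.8333)·(-0.8333) + (1.1667)·(1.1667) + (-1.8333)·(-1.8333) + (4.1667)·(4.1667)) / 5 = 30.8333/5 = 6.1667
  s[X_1,X_2] = ((-2.8333)·(0.8333) + (0.1667)·(-1.1667) + (-0.8333)·(-0.1667) + (1.1667)·(-0.1667) + (-1.8333)·(-1.1667) + (4.1667)·(1.8333)) / 5 = 7.1667/5 = 1.4333
  s[X_2,X_2] = ((0.8333)·(0.8333) + (-1.1667)·(-1.1667) + (-0.1667)·(-0.1667) + (-0.1667)·(-0.1667) + (-1.1667)·(-1.1667) + (1.8333)·(1.8333)) / 5 = 6.8333/5 = 1.3667
  Sample standard deviations s_i = √(s[i,i]):
  s(X_1) = √(6.1667) = 2.4833
  s(X_2) = √(1.3667) = 1.169

Step 3 — r_{ij} = s_{ij} / (s_i · s_j):
  r[X_1,X_1] = 1 (diagonal).
  r[X_1,X_2] = 1.4333 / (2.4833 · 1.169) = 1.4333 / 2.9031 = 0.4937
  r[X_2,X_2] = 1 (diagonal).

R is symmetric with unit diagonal. Assembling:

R = [[1, 0.4937],
 [0.4937, 1]]


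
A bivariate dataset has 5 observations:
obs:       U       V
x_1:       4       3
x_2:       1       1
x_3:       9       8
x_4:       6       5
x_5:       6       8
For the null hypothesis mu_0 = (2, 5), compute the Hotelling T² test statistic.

Step 1 — sample mean vector:
  mean(U) = (4 + 1 + 9 + 6 + 6) / 5 = 26/5 = 5.2
  mean(V) = (3 + 1 + 8 + 5 + 8) / 5 = 25/5 = 5
  x̄ = (5.2, 5),  deviation x̄ - mu_0 = (5.2, 5) - (2, 5) = (3.2, 0).

Step 2 — sample covariance matrix, S[i,j] = (1/(n-1)) · Σ_k (x_{k,i} - mean_i) · (x_{k,j} - mean_j), divisor n-1 = 4:
  S[U,U] = ((-1.2)·(-1.2) + (-4.2)·(-4.2) + (3.8)·(3.8) + (0.8)·(0.8) + (0.8)·(0.8)) / 4 = 34.8/4 = 8.7
  S[U,V] = ((-1.2)·(-2) + (-4.2)·(-4) + (3.8)·(3) + (0.8)·(0) + (0.8)·(3)) / 4 = 33/4 = 8.25
  S[V,V] = ((-2)·(-2) + (-4)·(-4) + (3)·(3) + (0)·(0) + (3)·(3)) / 4 = 38/4 = 9.5
  S = [[8.7, 8.25],
 [8.25, 9.5]].

Step 3 — invert S. det(S) = 8.7·9.5 - (8.25)² = 14.5875.
  S^{-1} = (1/det) · [[d, -b], [-b, a]] = [[0.6512, -0.5656],
 [-0.5656, 0.5964]].

Step 4 — quadratic form (x̄ - mu_0)^T · S^{-1} · (x̄ - mu_0):
  S^{-1} · (x̄ - mu_0) = (2.084, -1.8098),
  (x̄ - mu_0)^T · [...] = (3.2)·(2.084) + (0)·(-1.8098) = 6.6687.

Step 5 — scale by n: T² = 5 · 6.6687 = 33.3436.

T² ≈ 33.3436


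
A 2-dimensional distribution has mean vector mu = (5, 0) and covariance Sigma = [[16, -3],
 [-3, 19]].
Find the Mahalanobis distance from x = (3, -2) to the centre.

Step 1 — centre the observation: (x - mu) = (-2, -2).

Step 2 — invert Sigma. det(Sigma) = 16·19 - (-3)² = 295.
  Sigma^{-1} = (1/det) · [[d, -b], [-b, a]] = [[0.0644, 0.0102],
 [0.0102, 0.0542]].

Step 3 — form the quadratic (x - mu)^T · Sigma^{-1} · (x - mu):
  Sigma^{-1} · (x - mu) = (-0.1492, -0.1288).
  (x - mu)^T · [Sigma^{-1} · (x - mu)] = (-2)·(-0.1492) + (-2)·(-0.1288) = 0.5559.

Step 4 — take square root: d = √(0.5559) ≈ 0.7456.

d(x, mu) = √(0.5559) ≈ 0.7456


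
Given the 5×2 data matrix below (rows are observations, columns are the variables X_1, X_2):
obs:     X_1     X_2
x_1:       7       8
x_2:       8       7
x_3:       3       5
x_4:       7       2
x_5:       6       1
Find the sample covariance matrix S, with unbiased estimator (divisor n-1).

Step 1 — column means:
  mean(X_1) = (7 + 8 + 3 + 7 + 6) / 5 = 31/5 = 6.2
  mean(X_2) = (8 + 7 + 5 + 2 + 1) / 5 = 23/5 = 4.6

Step 2 — sample covariance S[i,j] = (1/(n-1)) · Σ_k (x_{k,i} - mean_i) · (x_{k,j} - mean_j), with n-1 = 4.
  S[X_1,X_1] = ((0.8)·(0.8) + (1.8)·(1.8) + (-3.2)·(-3.2) + (0.8)·(0.8) + (-0.2)·(-0.2)) / 4 = 14.8/4 = 3.7
  S[X_1,X_2] = ((0.8)·(3.4) + (1.8)·(2.4) + (-3.2)·(0.4) + (0.8)·(-2.6) + (-0.2)·(-3.6)) / 4 = 4.4/4 = 1.1
  S[X_2,X_2] = ((3.4)·(3.4) + (2.4)·(2.4) + (0.4)·(0.4) + (-2.6)·(-2.6) + (-3.6)·(-3.6)) / 4 = 37.2/4 = 9.3

S is symmetric (S[j,i] = S[i,j]). Assembling:

S = [[3.7, 1.1],
 [1.1, 9.3]]


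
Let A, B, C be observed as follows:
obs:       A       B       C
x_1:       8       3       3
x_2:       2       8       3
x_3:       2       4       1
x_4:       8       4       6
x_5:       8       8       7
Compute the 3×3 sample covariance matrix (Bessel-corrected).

Step 1 — column means:
  mean(A) = (8 + 2 + 2 + 8 + 8) / 5 = 28/5 = 5.6
  mean(B) = (3 + 8 + 4 + 4 + 8) / 5 = 27/5 = 5.4
  mean(C) = (3 + 3 + 1 + 6 + 7) / 5 = 20/5 = 4

Step 2 — sample covariance S[i,j] = (1/(n-1)) · Σ_k (x_{k,i} - mean_i) · (x_{k,j} - mean_j), with n-1 = 4.
  S[A,A] = ((2.4)·(2.4) + (-3.6)·(-3.6) + (-3.6)·(-3.6) + (2.4)·(2.4) + (2.4)·(2.4)) / 4 = 43.2/4 = 10.8
  S[A,B] = ((2.4)·(-2.4) + (-3.6)·(2.6) + (-3.6)·(-1.4) + (2.4)·(-1.4) + (2.4)·(2.6)) / 4 = -7.2/4 = -1.8
  S[A,C] = ((2.4)·(-1) + (-3.6)·(-1) + (-3.6)·(-3) + (2.4)·(2) + (2.4)·(3)) / 4 = 24/4 = 6
  S[B,B] = ((-2.4)·(-2.4) + (2.6)·(2.6) + (-1.4)·(-1.4) + (-1.4)·(-1.4) + (2.6)·(2.6)) / 4 = 23.2/4 = 5.8
  S[B,C] = ((-2.4)·(-1) + (2.6)·(-1) + (-1.4)·(-3) + (-1.4)·(2) + (2.6)·(3)) / 4 = 9/4 = 2.25
  S[C,C] = ((-1)·(-1) + (-1)·(-1) + (-3)·(-3) + (2)·(2) + (3)·(3)) / 4 = 24/4 = 6

S is symmetric (S[j,i] = S[i,j]). Assembling:

S = [[10.8, -1.8, 6],
 [-1.8, 5.8, 2.25],
 [6, 2.25, 6]]


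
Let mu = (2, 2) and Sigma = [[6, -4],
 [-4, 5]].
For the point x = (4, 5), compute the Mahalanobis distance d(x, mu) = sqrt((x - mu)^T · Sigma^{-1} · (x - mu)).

Step 1 — centre the observation: (x - mu) = (2, 3).

Step 2 — invert Sigma. det(Sigma) = 6·5 - (-4)² = 14.
  Sigma^{-1} = (1/det) · [[d, -b], [-b, a]] = [[0.3571, 0.2857],
 [0.2857, 0.4286]].

Step 3 — form the quadratic (x - mu)^T · Sigma^{-1} · (x - mu):
  Sigma^{-1} · (x - mu) = (1.5714, 1.8571).
  (x - mu)^T · [Sigma^{-1} · (x - mu)] = (2)·(1.5714) + (3)·(1.8571) = 8.7143.

Step 4 — take square root: d = √(8.7143) ≈ 2.952.

d(x, mu) = √(8.7143) ≈ 2.952


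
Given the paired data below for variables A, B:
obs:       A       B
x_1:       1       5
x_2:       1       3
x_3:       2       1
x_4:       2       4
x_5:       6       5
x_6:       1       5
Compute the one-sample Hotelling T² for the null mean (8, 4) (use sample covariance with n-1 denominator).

Step 1 — sample mean vector:
  mean(A) = (1 + 1 + 2 + 2 + 6 + 1) / 6 = 13/6 = 2.1667
  mean(B) = (5 + 3 + 1 + 4 + 5 + 5) / 6 = 23/6 = 3.8333
  x̄ = (2.1667, 3.8333),  deviation x̄ - mu_0 = (2.1667, 3.8333) - (8, 4) = (-5.8333, -0.1667).

Step 2 — sample covariance matrix, S[i,j] = (1/(n-1)) · Σ_k (x_{k,i} - mean_i) · (x_{k,j} - mean_j), divisor n-1 = 5:
  S[A,A] = ((-1.1667)·(-1.1667) + (-1.1667)·(-1.1667) + (-0.1667)·(-0.1667) + (-0.1667)·(-0.1667) + (3.8333)·(3.8333) + (-1.1667)·(-1.1667)) / 5 = 18.8333/5 = 3.7667
  S[A,B] = ((-1.1667)·(1.1667) + (-1.1667)·(-0.8333) + (-0.1667)·(-2.8333) + (-0.1667)·(0.1667) + (3.8333)·(1.1667) + (-1.1667)·(1.1667)) / 5 = 3.1667/5 = 0.6333
  S[B,B] = ((1.1667)·(1.1667) + (-0.8333)·(-0.8333) + (-2.8333)·(-2.8333) + (0.1667)·(0.1667) + (1.1667)·(1.1667) + (1.1667)·(1.1667)) / 5 = 12.8333/5 = 2.5667
  S = [[3.7667, 0.6333],
 [0.6333, 2.5667]].

Step 3 — invert S. det(S) = 3.7667·2.5667 - (0.6333)² = 9.2667.
  S^{-1} = (1/det) · [[d, -b], [-b, a]] = [[0.277, -0.0683],
 [-0.0683, 0.4065]].

Step 4 — quadratic form (x̄ - mu_0)^T · S^{-1} · (x̄ - mu_0):
  S^{-1} · (x̄ - mu_0) = (-1.6043, 0.3309),
  (x̄ - mu_0)^T · [...] = (-5.8333)·(-1.6043) + (-0.1667)·(0.3309) = 9.3034.

Step 5 — scale by n: T² = 6 · 9.3034 = 55.8201.

T² ≈ 55.8201


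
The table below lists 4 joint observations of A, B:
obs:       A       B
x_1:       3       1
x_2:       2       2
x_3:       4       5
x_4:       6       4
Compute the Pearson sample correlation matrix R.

Step 1 — column means:
  mean(A) = (3 + 2 + 4 + 6) / 4 = 15/4 = 3.75
  mean(B) = (1 + 2 + 5 + 4) / 4 = 12/4 = 3

Step 2 — sample variances and covariances s[i,j] = (1/(n-1)) · Σ_k (x_{k,i} - mean_i) · (x_{k,j} - mean_j), with n-1 = 3:
  s[A,A] = ((-0.75)·(-0.75) + (-1.75)·(-1.75) + (0.25)·(0.25) + (2.25)·(2.25)) / 3 = 8.75/3 = 2.9167
  s[A,B] = ((-0.75)·(-2) + (-1.75)·(-1) + (0.25)·(2) + (2.25)·(1)) / 3 = 6/3 = 2
  s[B,B] = ((-2)·(-2) + (-1)·(-1) + (2)·(2) + (1)·(1)) / 3 = 10/3 = 3.3333
  Sample standard deviations s_i = √(s[i,i]):
  s(A) = √(2.9167) = 1.7078
  s(B) = √(3.3333) = 1.8257

Step 3 — r_{ij} = s_{ij} / (s_i · s_j):
  r[A,A] = 1 (diagonal).
  r[A,B] = 2 / (1.7078 · 1.8257) = 2 / 3.118 = 0.6414
  r[B,B] = 1 (diagonal).

R is symmetric with unit diagonal. Assembling:

R = [[1, 0.6414],
 [0.6414, 1]]


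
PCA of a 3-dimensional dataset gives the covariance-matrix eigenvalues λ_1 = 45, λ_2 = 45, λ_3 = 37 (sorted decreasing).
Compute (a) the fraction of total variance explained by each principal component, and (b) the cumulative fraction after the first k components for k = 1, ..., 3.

Step 1 — total variance = trace(Sigma) = Σ λ_i = 45 + 45 + 37 = 127.

Step 2 — fraction explained by component i = λ_i / Σ λ:
  PC1: 45/127 = 0.3543
  PC2: 45/127 = 0.3543
  PC3: 37/127 = 0.2913

Step 3 — cumulative fraction after k components = (λ_1 + ... + λ_k) / Σ λ:
  k = 1: 45/127 = 0.3543
  k = 2: (45 + 45)/127 = 90/127 = 0.7087
  k = 3: (45 + 45 + 37)/127 = 127/127 = 1

Summary (fraction, with percent):

explained: PC1 0.3543 (35.43%), PC2 0.3543 (35.43%), PC3 0.2913 (29.13%);  cumulative: 0.3543, 0.7087, 1


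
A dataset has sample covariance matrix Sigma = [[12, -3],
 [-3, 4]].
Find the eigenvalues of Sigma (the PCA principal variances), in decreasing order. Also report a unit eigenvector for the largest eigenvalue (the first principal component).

Step 1 — characteristic polynomial of 2×2 Sigma:
  det(Sigma - λI) = λ² - trace · λ + det = 0.
  trace = 12 + 4 = 16, det = 12·4 - (-3)² = 39.
Step 2 — discriminant:
  Δ = trace² - 4·det = 256 - 156 = 100.
Step 3 — eigenvalues:
  λ = (trace ± √Δ)/2 = (16 ± 10)/2,
  λ_1 = 13,  λ_2 = 3.

Step 4 — unit eigenvector for λ_1: solve (Sigma - λ_1 I)v = 0. First row:
  (12 - 13)·v_x + (-3)·v_y = 0, i.e. (-1)·v_x + (-3)·v_y = 0,
  so v ∝ (b, λ_1 - a) = (-3, 1); multiply by -1 so the first entry is positive: u = (3, -1).
  ||u|| = √((3)² + (-1)²) = √(10) ≈ 3.1623,
  v_1 = u/||u|| ≈ (0.9487, -0.3162) (||v_1|| = 1).

λ_1 = 13,  λ_2 = 3;  v_1 ≈ (0.9487, -0.3162)


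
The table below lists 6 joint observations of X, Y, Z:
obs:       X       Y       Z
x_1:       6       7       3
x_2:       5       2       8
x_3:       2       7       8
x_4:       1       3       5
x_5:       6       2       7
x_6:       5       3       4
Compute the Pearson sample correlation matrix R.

Step 1 — column means:
  mean(X) = (6 + 5 + 2 + 1 + 6 + 5) / 6 = 25/6 = 4.1667
  mean(Y) = (7 + 2 + 7 + 3 + 2 + 3) / 6 = 24/6 = 4
  mean(Z) = (3 + 8 + 8 + 5 + 7 + 4) / 6 = 35/6 = 5.8333

Step 2 — sample variances and covariances s[i,j] = (1/(n-1)) · Σ_k (x_{k,i} - mean_i) · (x_{k,j} - mean_j), with n-1 = 5:
  s[X,X] = ((1.8333)·(1.8333) + (0.8333)·(0.8333) + (-2.1667)·(-2.1667) + (-3.1667)·(-3.1667) + (1.8333)·(1.8333) + (0.8333)·(0.8333)) / 5 = 22.8333/5 = 4.5667
  s[X,Y] = ((1.8333)·(3) + (0.8333)·(-2) + (-2.1667)·(3) + (-3.1667)·(-1) + (1.8333)·(-2) + (0.8333)·(-1)) / 5 = -4/5 = -0.8
  s[X,Z] = ((1.8333)·(-2.8333) + (0.8333)·(2.1667) + (-2.1667)·(2.1667) + (-3.1667)·(-0.8333) + (1.8333)·(1.1667) + (0.8333)·(-1.8333)) / 5 = -4.8333/5 = -0.9667
  s[Y,Y] = ((3)·(3) + (-2)·(-2) + (3)·(3) + (-1)·(-1) + (-2)·(-2) + (-1)·(-1)) / 5 = 28/5 = 5.6
  s[Y,Z] = ((3)·(-2.8333) + (-2)·(2.1667) + (3)·(2.1667) + (-1)·(-0.8333) + (-2)·(1.1667) + (-1)·(-1.8333)) / 5 = -6/5 = -1.2
  s[Z,Z] = ((-2.8333)·(-2.8333) + (2.1667)·(2.1667) + (2.1667)·(2.1667) + (-0.8333)·(-0.8333) + (1.1667)·(1.1667) + (-1.8333)·(-1.8333)) / 5 = 22.8333/5 = 4.5667
  Sample standard deviations s_i = √(s[i,i]):
  s(X) = √(4.5667) = 2.137
  s(Y) = √(5.6) = 2.3664
  s(Z) = √(4.5667) = 2.137

Step 3 — r_{ij} = s_{ij} / (s_i · s_j):
  r[X,X] = 1 (diagonal).
  r[X,Y] = -0.8 / (2.137 · 2.3664) = -0.8 / 5.057 = -0.1582
  r[X,Z] = -0.9667 / (2.137 · 2.137) = -0.9667 / 4.5667 = -0.2117
  r[Y,Y] = 1 (diagonal).
  r[Y,Z] = -1.2 / (2.3664 · 2.137) = -1.2 / 5.057 = -0.2373
  r[Z,Z] = 1 (diagonal).

R is symmetric with unit diagonal. Assembling:

R = [[1, -0.1582, -0.2117],
 [-0.1582, 1, -0.2373],
 [-0.2117, -0.2373, 1]]


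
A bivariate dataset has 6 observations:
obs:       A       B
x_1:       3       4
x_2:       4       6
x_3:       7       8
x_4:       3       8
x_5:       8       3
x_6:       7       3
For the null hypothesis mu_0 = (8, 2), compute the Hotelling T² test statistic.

Step 1 — sample mean vector:
  mean(A) = (3 + 4 + 7 + 3 + 8 + 7) / 6 = 32/6 = 5.3333
  mean(B) = (4 + 6 + 8 + 8 + 3 + 3) / 6 = 32/6 = 5.3333
  x̄ = (5.3333, 5.3333),  deviation x̄ - mu_0 = (5.3333, 5.3333) - (8, 2) = (-2.6667, 3.3333).

Step 2 — sample covariance matrix, S[i,j] = (1/(n-1)) · Σ_k (x_{k,i} - mean_i) · (x_{k,j} - mean_j), divisor n-1 = 5:
  S[A,A] = ((-2.3333)·(-2.3333) + (-1.3333)·(-1.3333) + (1.6667)·(1.6667) + (-2.3333)·(-2.3333) + (2.6667)·(2.6667) + (1.6667)·(1.6667)) / 5 = 25.3333/5 = 5.0667
  S[A,B] = ((-2.3333)·(-1.3333) + (-1.3333)·(0.6667) + (1.6667)·(2.6667) + (-2.3333)·(2.6667) + (2.6667)·(-2.3333) + (1.6667)·(-2.3333)) / 5 = -9.6667/5 = -1.9333
  S[B,B] = ((-1.3333)·(-1.3333) + (0.6667)·(0.6667) + (2.6667)·(2.6667) + (2.6667)·(2.6667) + (-2.3333)·(-2.3333) + (-2.3333)·(-2.3333)) / 5 = 27.3333/5 = 5.4667
  S = [[5.0667, -1.9333],
 [-1.9333, 5.4667]].

Step 3 — invert S. det(S) = 5.0667·5.4667 - (-1.9333)² = 23.96.
  S^{-1} = (1/det) · [[d, -b], [-b, a]] = [[0.2282, 0.0807],
 [0.0807, 0.2115]].

Step 4 — quadratic form (x̄ - mu_0)^T · S^{-1} · (x̄ - mu_0):
  S^{-1} · (x̄ - mu_0) = (-0.3395, 0.4897),
  (x̄ - mu_0)^T · [...] = (-2.6667)·(-0.3395) + (3.3333)·(0.4897) = 2.5376.

Step 5 — scale by n: T² = 6 · 2.5376 = 15.2254.

T² ≈ 15.2254


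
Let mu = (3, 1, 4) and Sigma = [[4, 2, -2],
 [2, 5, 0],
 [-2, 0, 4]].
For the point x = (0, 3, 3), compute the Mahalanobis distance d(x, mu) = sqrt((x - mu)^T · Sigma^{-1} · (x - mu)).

Step 1 — centre the observation: (x - mu) = (-3, 2, -1).

Step 2 — invert Sigma (cofactor / det for 3×3, or solve directly):
  Sigma^{-1} = [[0.4545, -0.1818, 0.2273],
 [-0.1818, 0.2727, -0.0909],
 [0.2273, -0.0909, 0.3636]].

Step 3 — form the quadratic (x - mu)^T · Sigma^{-1} · (x - mu):
  Sigma^{-1} · (x - mu) = (-1.9545, 1.1818, -1.2273).
  (x - mu)^T · [Sigma^{-1} · (x - mu)] = (-3)·(-1.9545) + (2)·(1.1818) + (-1)·(-1.2273) = 9.4545.

Step 4 — take square root: d = √(9.4545) ≈ 3.0748.

d(x, mu) = √(9.4545) ≈ 3.0748


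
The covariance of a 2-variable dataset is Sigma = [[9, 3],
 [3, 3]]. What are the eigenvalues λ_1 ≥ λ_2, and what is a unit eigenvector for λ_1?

Step 1 — characteristic polynomial of 2×2 Sigma:
  det(Sigma - λI) = λ² - trace · λ + det = 0.
  trace = 9 + 3 = 12, det = 9·3 - (3)² = 18.
Step 2 — discriminant:
  Δ = trace² - 4·det = 144 - 72 = 72.
Step 3 — eigenvalues:
  λ = (trace ± √Δ)/2 = (12 ± 8.4853)/2,
  λ_1 = 10.2426,  λ_2 = 1.7574.

Step 4 — unit eigenvector for λ_1: solve (Sigma - λ_1 I)v = 0. First row:
  (9 - 10.2426)·v_x + (3)·v_y = 0, i.e. (-1.2426)·v_x + (3)·v_y = 0,
  so v ∝ (b, λ_1 - a) = (3, 1.2426) = u.
  ||u|| = √((3)² + (1.2426)²) = √(10.5442) ≈ 3.2472,
  v_1 = u/||u|| ≈ (0.9239, 0.3827) (||v_1|| = 1).

λ_1 = 10.2426,  λ_2 = 1.7574;  v_1 ≈ (0.9239, 0.3827)


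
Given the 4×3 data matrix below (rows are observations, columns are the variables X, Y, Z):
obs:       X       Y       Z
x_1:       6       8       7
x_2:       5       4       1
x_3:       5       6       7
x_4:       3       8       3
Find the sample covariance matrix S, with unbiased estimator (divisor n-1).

Step 1 — column means:
  mean(X) = (6 + 5 + 5 + 3) / 4 = 19/4 = 4.75
  mean(Y) = (8 + 4 + 6 + 8) / 4 = 26/4 = 6.5
  mean(Z) = (7 + 1 + 7 + 3) / 4 = 18/4 = 4.5

Step 2 — sample covariance S[i,j] = (1/(n-1)) · Σ_k (x_{k,i} - mean_i) · (x_{k,j} - mean_j), with n-1 = 3.
  S[X,X] = ((1.25)·(1.25) + (0.25)·(0.25) + (0.25)·(0.25) + (-1.75)·(-1.75)) / 3 = 4.75/3 = 1.5833
  S[X,Y] = ((1.25)·(1.5) + (0.25)·(-2.5) + (0.25)·(-0.5) + (-1.75)·(1.5)) / 3 = -1.5/3 = -0.5
  S[X,Z] = ((1.25)·(2.5) + (0.25)·(-3.5) + (0.25)·(2.5) + (-1.75)·(-1.5)) / 3 = 5.5/3 = 1.8333
  S[Y,Y] = ((1.5)·(1.5) + (-2.5)·(-2.5) + (-0.5)·(-0.5) + (1.5)·(1.5)) / 3 = 11/3 = 3.6667
  S[Y,Z] = ((1.5)·(2.5) + (-2.5)·(-3.5) + (-0.5)·(2.5) + (1.5)·(-1.5)) / 3 = 9/3 = 3
  S[Z,Z] = ((2.5)·(2.5) + (-3.5)·(-3.5) + (2.5)·(2.5) + (-1.5)·(-1.5)) / 3 = 27/3 = 9

S is symmetric (S[j,i] = S[i,j]). Assembling:

S = [[1.5833, -0.5, 1.8333],
 [-0.5, 3.6667, 3],
 [1.8333, 3, 9]]


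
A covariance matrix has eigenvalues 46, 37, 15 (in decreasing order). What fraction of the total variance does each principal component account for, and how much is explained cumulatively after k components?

Step 1 — total variance = trace(Sigma) = Σ λ_i = 46 + 37 + 15 = 98.

Step 2 — fraction explained by component i = λ_i / Σ λ:
  PC1: 46/98 = 0.4694
  PC2: 37/98 = 0.3776
  PC3: 15/98 = 0.1531

Step 3 — cumulative fraction after k components = (λ_1 + ... + λ_k) / Σ λ:
  k = 1: 46/98 = 0.4694
  k = 2: (46 + 37)/98 = 83/98 = 0.8469
  k = 3: (46 + 37 + 15)/98 = 98/98 = 1

Summary (fraction, with percent):

explained: PC1 0.4694 (46.94%), PC2 0.3776 (37.76%), PC3 0.1531 (15.31%);  cumulative: 0.4694, 0.8469, 1


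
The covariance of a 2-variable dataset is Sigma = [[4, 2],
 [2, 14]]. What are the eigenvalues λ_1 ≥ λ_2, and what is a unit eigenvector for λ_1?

Step 1 — characteristic polynomial of 2×2 Sigma:
  det(Sigma - λI) = λ² - trace · λ + det = 0.
  trace = 4 + 14 = 18, det = 4·14 - (2)² = 52.
Step 2 — discriminant:
  Δ = trace² - 4·det = 324 - 208 = 116.
Step 3 — eigenvalues:
  λ = (trace ± √Δ)/2 = (18 ± 10.7703)/2,
  λ_1 = 14.3852,  λ_2 = 3.6148.

Step 4 — unit eigenvector for λ_1: solve (Sigma - λ_1 I)v = 0. First row:
  (4 - 14.3852)·v_x + (2)·v_y = 0, i.e. (-10.3852)·v_x + (2)·v_y = 0,
  so v ∝ (b, λ_1 - a) = (2, 10.3852) = u.
  ||u|| = √((2)² + (10.3852)²) = √(111.8516) ≈ 10.576,
  v_1 = u/||u|| ≈ (0.1891, 0.982) (||v_1|| = 1).

λ_1 = 14.3852,  λ_2 = 3.6148;  v_1 ≈ (0.1891, 0.982)


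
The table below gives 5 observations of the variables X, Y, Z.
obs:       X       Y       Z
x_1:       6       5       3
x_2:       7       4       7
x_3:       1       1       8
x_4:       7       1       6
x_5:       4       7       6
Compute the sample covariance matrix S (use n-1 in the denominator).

Step 1 — column means:
  mean(X) = (6 + 7 + 1 + 7 + 4) / 5 = 25/5 = 5
  mean(Y) = (5 + 4 + 1 + 1 + 7) / 5 = 18/5 = 3.6
  mean(Z) = (3 + 7 + 8 + 6 + 6) / 5 = 30/5 = 6

Step 2 — sample covariance S[i,j] = (1/(n-1)) · Σ_k (x_{k,i} - mean_i) · (x_{k,j} - mean_j), with n-1 = 4.
  S[X,X] = ((1)·(1) + (2)·(2) + (-4)·(-4) + (2)·(2) + (-1)·(-1)) / 4 = 26/4 = 6.5
  S[X,Y] = ((1)·(1.4) + (2)·(0.4) + (-4)·(-2.6) + (2)·(-2.6) + (-1)·(3.4)) / 4 = 4/4 = 1
  S[X,Z] = ((1)·(-3) + (2)·(1) + (-4)·(2) + (2)·(0) + (-1)·(0)) / 4 = -9/4 = -2.25
  S[Y,Y] = ((1.4)·(1.4) + (0.4)·(0.4) + (-2.6)·(-2.6) + (-2.6)·(-2.6) + (3.4)·(3.4)) / 4 = 27.2/4 = 6.8
  S[Y,Z] = ((1.4)·(-3) + (0.4)·(1) + (-2.6)·(2) + (-2.6)·(0) + (3.4)·(0)) / 4 = -9/4 = -2.25
  S[Z,Z] = ((-3)·(-3) + (1)·(1) + (2)·(2) + (0)·(0) + (0)·(0)) / 4 = 14/4 = 3.5

S is symmetric (S[j,i] = S[i,j]). Assembling:

S = [[6.5, 1, -2.25],
 [1, 6.8, -2.25],
 [-2.25, -2.25, 3.5]]


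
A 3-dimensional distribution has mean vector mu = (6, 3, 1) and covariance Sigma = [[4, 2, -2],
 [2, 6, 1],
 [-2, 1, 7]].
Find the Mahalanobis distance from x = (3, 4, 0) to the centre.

Step 1 — centre the observation: (x - mu) = (-3, 1, -1).

Step 2 — invert Sigma (cofactor / det for 3×3, or solve directly):
  Sigma^{-1} = [[0.3942, -0.1538, 0.1346],
 [-0.1538, 0.2308, -0.0769],
 [0.1346, -0.0769, 0.1923]].

Step 3 — form the quadratic (x - mu)^T · Sigma^{-1} · (x - mu):
  Sigma^{-1} · (x - mu) = (-1.4712, 0.7692, -0.6731).
  (x - mu)^T · [Sigma^{-1} · (x - mu)] = (-3)·(-1.4712) + (1)·(0.7692) + (-1)·(-0.6731) = 5.8558.

Step 4 — take square root: d = √(5.8558) ≈ 2.4199.

d(x, mu) = √(5.8558) ≈ 2.4199


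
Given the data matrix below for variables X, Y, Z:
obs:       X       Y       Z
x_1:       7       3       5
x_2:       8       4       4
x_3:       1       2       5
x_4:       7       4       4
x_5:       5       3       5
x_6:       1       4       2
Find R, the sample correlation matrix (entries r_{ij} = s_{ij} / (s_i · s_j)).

Step 1 — column means:
  mean(X) = (7 + 8 + 1 + 7 + 5 + 1) / 6 = 29/6 = 4.8333
  mean(Y) = (3 + 4 + 2 + 4 + 3 + 4) / 6 = 20/6 = 3.3333
  mean(Z) = (5 + 4 + 5 + 4 + 5 + 2) / 6 = 25/6 = 4.1667

Step 2 — sample variances and covariances s[i,j] = (1/(n-1)) · Σ_k (x_{k,i} - mean_i) · (x_{k,j} - mean_j), with n-1 = 5:
  s[X,X] = ((2.1667)·(2.1667) + (3.1667)·(3.1667) + (-3.8333)·(-3.8333) + (2.1667)·(2.1667) + (0.1667)·(0.1667) + (-3.8333)·(-3.8333)) / 5 = 48.8333/5 = 9.7667
  s[X,Y] = ((2.1667)·(-0.3333) + (3.1667)·(0.6667) + (-3.8333)·(-1.3333) + (2.1667)·(0.6667) + (0.1667)·(-0.3333) + (-3.8333)·(0.6667)) / 5 = 5.3333/5 = 1.0667
  s[X,Z] = ((2.1667)·(0.8333) + (3.1667)·(-0.1667) + (-3.8333)·(0.8333) + (2.1667)·(-0.1667) + (0.1667)·(0.8333) + (-3.8333)·(-2.1667)) / 5 = 6.1667/5 = 1.2333
  s[Y,Y] = ((-0.3333)·(-0.3333) + (0.6667)·(0.6667) + (-1.3333)·(-1.3333) + (0.6667)·(0.6667) + (-0.3333)·(-0.3333) + (0.6667)·(0.6667)) / 5 = 3.3333/5 = 0.6667
  s[Y,Z] = ((-0.3333)·(0.8333) + (0.6667)·(-0.1667) + (-1.3333)·(0.8333) + (0.6667)·(-0.1667) + (-0.3333)·(0.8333) + (0.6667)·(-2.1667)) / 5 = -3.3333/5 = -0.6667
  s[Z,Z] = ((0.8333)·(0.8333) + (-0.1667)·(-0.1667) + (0.8333)·(0.8333) + (-0.1667)·(-0.1667) + (0.8333)·(0.8333) + (-2.1667)·(-2.1667)) / 5 = 6.8333/5 = 1.3667
  Sample standard deviations s_i = √(s[i,i]):
  s(X) = √(9.7667) = 3.1252
  s(Y) = √(0.6667) = 0.8165
  s(Z) = √(1.3667) = 1.169

Step 3 — r_{ij} = s_{ij} / (s_i · s_j):
  r[X,X] = 1 (diagonal).
  r[X,Y] = 1.0667 / (3.1252 · 0.8165) = 1.0667 / 2.5517 = 0.418
  r[X,Z] = 1.2333 / (3.1252 · 1.169) = 1.2333 / 3.6535 = 0.3376
  r[Y,Y] = 1 (diagonal).
  r[Y,Z] = -0.6667 / (0.8165 · 1.169) = -0.6667 / 0.9545 = -0.6984
  r[Z,Z] = 1 (diagonal).

R is symmetric with unit diagonal. Assembling:

R = [[1, 0.418, 0.3376],
 [0.418, 1, -0.6984],
 [0.3376, -0.6984, 1]]


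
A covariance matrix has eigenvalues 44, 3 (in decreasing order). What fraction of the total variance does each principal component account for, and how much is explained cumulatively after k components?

Step 1 — total variance = trace(Sigma) = Σ λ_i = 44 + 3 = 47.

Step 2 — fraction explained by component i = λ_i / Σ λ:
  PC1: 44/47 = 0.9362
  PC2: 3/47 = 0.0638

Step 3 — cumulative fraction after k components = (λ_1 + ... + λ_k) / Σ λ:
  k = 1: 44/47 = 0.9362
  k = 2: (44 + 3)/47 = 47/47 = 1

Summary (fraction, with percent):

explained: PC1 0.9362 (93.62%), PC2 0.0638 (6.38%);  cumulative: 0.9362, 1


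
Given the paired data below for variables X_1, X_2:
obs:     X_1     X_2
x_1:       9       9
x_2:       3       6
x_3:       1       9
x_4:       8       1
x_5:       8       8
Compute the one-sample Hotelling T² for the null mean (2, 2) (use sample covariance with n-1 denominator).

Step 1 — sample mean vector:
  mean(X_1) = (9 + 3 + 1 + 8 + 8) / 5 = 29/5 = 5.8
  mean(X_2) = (9 + 6 + 9 + 1 + 8) / 5 = 33/5 = 6.6
  x̄ = (5.8, 6.6),  deviation x̄ - mu_0 = (5.8, 6.6) - (2, 2) = (3.8, 4.6).

Step 2 — sample covariance matrix, S[i,j] = (1/(n-1)) · Σ_k (x_{k,i} - mean_i) · (x_{k,j} - mean_j), divisor n-1 = 4:
  S[X_1,X_1] = ((3.2)·(3.2) + (-2.8)·(-2.8) + (-4.8)·(-4.8) + (2.2)·(2.2) + (2.2)·(2.2)) / 4 = 50.8/4 = 12.7
  S[X_1,X_2] = ((3.2)·(2.4) + (-2.8)·(-0.6) + (-4.8)·(2.4) + (2.2)·(-5.6) + (2.2)·(1.4)) / 4 = -11.4/4 = -2.85
  S[X_2,X_2] = ((2.4)·(2.4) + (-0.6)·(-0.6) + (2.4)·(2.4) + (-5.6)·(-5.6) + (1.4)·(1.4)) / 4 = 45.2/4 = 11.3
  S = [[12.7, -2.85],
 [-2.85, 11.3]].

Step 3 — invert S. det(S) = 12.7·11.3 - (-2.85)² = 135.3875.
  S^{-1} = (1/det) · [[d, -b], [-b, a]] = [[0.0835, 0.0211],
 [0.0211, 0.0938]].

Step 4 — quadratic form (x̄ - mu_0)^T · S^{-1} · (x̄ - mu_0):
  S^{-1} · (x̄ - mu_0) = (0.414, 0.5115),
  (x̄ - mu_0)^T · [...] = (3.8)·(0.414) + (4.6)·(0.5115) = 3.9261.

Step 5 — scale by n: T² = 5 · 3.9261 = 19.6303.

T² ≈ 19.6303


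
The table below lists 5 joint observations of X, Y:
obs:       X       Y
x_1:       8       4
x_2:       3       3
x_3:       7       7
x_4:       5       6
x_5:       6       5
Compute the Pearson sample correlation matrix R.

Step 1 — column means:
  mean(X) = (8 + 3 + 7 + 5 + 6) / 5 = 29/5 = 5.8
  mean(Y) = (4 + 3 + 7 + 6 + 5) / 5 = 25/5 = 5

Step 2 — sample variances and covariances s[i,j] = (1/(n-1)) · Σ_k (x_{k,i} - mean_i) · (x_{k,j} - mean_j), with n-1 = 4:
  s[X,X] = ((2.2)·(2.2) + (-2.8)·(-2.8) + (1.2)·(1.2) + (-0.8)·(-0.8) + (0.2)·(0.2)) / 4 = 14.8/4 = 3.7
  s[X,Y] = ((2.2)·(-1) + (-2.8)·(-2) + (1.2)·(2) + (-0.8)·(1) + (0.2)·(0)) / 4 = 5/4 = 1.25
  s[Y,Y] = ((-1)·(-1) + (-2)·(-2) + (2)·(2) + (1)·(1) + (0)·(0)) / 4 = 10/4 = 2.5
  Sample standard deviations s_i = √(s[i,i]):
  s(X) = √(3.7) = 1.9235
  s(Y) = √(2.5) = 1.5811

Step 3 — r_{ij} = s_{ij} / (s_i · s_j):
  r[X,X] = 1 (diagonal).
  r[X,Y] = 1.25 / (1.9235 · 1.5811) = 1.25 / 3.0414 = 0.411
  r[Y,Y] = 1 (diagonal).

R is symmetric with unit diagonal. Assembling:

R = [[1, 0.411],
 [0.411, 1]]


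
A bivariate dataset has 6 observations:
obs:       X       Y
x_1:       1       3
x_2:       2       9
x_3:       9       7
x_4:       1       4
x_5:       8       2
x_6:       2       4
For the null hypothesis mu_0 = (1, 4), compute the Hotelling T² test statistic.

Step 1 — sample mean vector:
  mean(X) = (1 + 2 + 9 + 1 + 8 + 2) / 6 = 23/6 = 3.8333
  mean(Y) = (3 + 9 + 7 + 4 + 2 + 4) / 6 = 29/6 = 4.8333
  x̄ = (3.8333, 4.8333),  deviation x̄ - mu_0 = (3.8333, 4.8333) - (1, 4) = (2.8333, 0.8333).

Step 2 — sample covariance matrix, S[i,j] = (1/(n-1)) · Σ_k (x_{k,i} - mean_i) · (x_{k,j} - mean_j), divisor n-1 = 5:
  S[X,X] = ((-2.8333)·(-2.8333) + (-1.8333)·(-1.8333) + (5.1667)·(5.1667) + (-2.8333)·(-2.8333) + (4.1667)·(4.1667) + (-1.8333)·(-1.8333)) / 5 = 66.8333/5 = 13.3667
  S[X,Y] = ((-2.8333)·(-1.8333) + (-1.8333)·(4.1667) + (5.1667)·(2.1667) + (-2.8333)·(-0.8333) + (4.1667)·(-2.8333) + (-1.8333)·(-0.8333)) / 5 = 0.8333/5 = 0.1667
  S[Y,Y] = ((-1.8333)·(-1.8333) + (4.1667)·(4.1667) + (2.1667)·(2.1667) + (-0.8333)·(-0.8333) + (-2.8333)·(-2.8333) + (-0.8333)·(-0.8333)) / 5 = 34.8333/5 = 6.9667
  S = [[13.3667, 0.1667],
 [0.1667, 6.9667]].

Step 3 — invert S. det(S) = 13.3667·6.9667 - (0.1667)² = 93.0933.
  S^{-1} = (1/det) · [[d, -b], [-b, a]] = [[0.0748, -0.0018],
 [-0.0018, 0.1436]].

Step 4 — quadratic form (x̄ - mu_0)^T · S^{-1} · (x̄ - mu_0):
  S^{-1} · (x̄ - mu_0) = (0.2105, 0.1146),
  (x̄ - mu_0)^T · [...] = (2.8333)·(0.2105) + (0.8333)·(0.1146) = 0.692.

Step 5 — scale by n: T² = 6 · 0.692 = 4.1521.

T² ≈ 4.1521


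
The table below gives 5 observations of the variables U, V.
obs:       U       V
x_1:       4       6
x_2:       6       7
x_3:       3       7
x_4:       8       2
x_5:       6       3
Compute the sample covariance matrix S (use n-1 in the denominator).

Step 1 — column means:
  mean(U) = (4 + 6 + 3 + 8 + 6) / 5 = 27/5 = 5.4
  mean(V) = (6 + 7 + 7 + 2 + 3) / 5 = 25/5 = 5

Step 2 — sample covariance S[i,j] = (1/(n-1)) · Σ_k (x_{k,i} - mean_i) · (x_{k,j} - mean_j), with n-1 = 4.
  S[U,U] = ((-1.4)·(-1.4) + (0.6)·(0.6) + (-2.4)·(-2.4) + (2.6)·(2.6) + (0.6)·(0.6)) / 4 = 15.2/4 = 3.8
  S[U,V] = ((-1.4)·(1) + (0.6)·(2) + (-2.4)·(2) + (2.6)·(-3) + (0.6)·(-2)) / 4 = -14/4 = -3.5
  S[V,V] = ((1)·(1) + (2)·(2) + (2)·(2) + (-3)·(-3) + (-2)·(-2)) / 4 = 22/4 = 5.5

S is symmetric (S[j,i] = S[i,j]). Assembling:

S = [[3.8, -3.5],
 [-3.5, 5.5]]


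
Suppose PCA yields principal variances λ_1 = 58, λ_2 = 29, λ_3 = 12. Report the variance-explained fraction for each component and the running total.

Step 1 — total variance = trace(Sigma) = Σ λ_i = 58 + 29 + 12 = 99.

Step 2 — fraction explained by component i = λ_i / Σ λ:
  PC1: 58/99 = 0.5859
  PC2: 29/99 = 0.2929
  PC3: 12/99 = 0.1212

Step 3 — cumulative fraction after k components = (λ_1 + ... + λ_k) / Σ λ:
  k = 1: 58/99 = 0.5859
  k = 2: (58 + 29)/99 = 87/99 = 0.8788
  k = 3: (58 + 29 + 12)/99 = 99/99 = 1

Summary (fraction, with percent):

explained: PC1 0.5859 (58.59%), PC2 0.2929 (29.29%), PC3 0.1212 (12.12%);  cumulative: 0.5859, 0.8788, 1


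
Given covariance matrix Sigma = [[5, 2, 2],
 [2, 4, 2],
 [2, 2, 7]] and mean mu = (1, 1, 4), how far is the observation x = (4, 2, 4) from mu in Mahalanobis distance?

Step 1 — centre the observation: (x - mu) = (3, 1, 0).

Step 2 — invert Sigma (cofactor / det for 3×3, or solve directly):
  Sigma^{-1} = [[0.2609, -0.1087, -0.0435],
 [-0.1087, 0.337, -0.0652],
 [-0.0435, -0.0652, 0.1739]].

Step 3 — form the quadratic (x - mu)^T · Sigma^{-1} · (x - mu):
  Sigma^{-1} · (x - mu) = (0.6739, 0.0109, -0.1957).
  (x - mu)^T · [Sigma^{-1} · (x - mu)] = (3)·(0.6739) + (1)·(0.0109) + (0)·(-0.1957) = 2.0326.

Step 4 — take square root: d = √(2.0326) ≈ 1.4257.

d(x, mu) = √(2.0326) ≈ 1.4257


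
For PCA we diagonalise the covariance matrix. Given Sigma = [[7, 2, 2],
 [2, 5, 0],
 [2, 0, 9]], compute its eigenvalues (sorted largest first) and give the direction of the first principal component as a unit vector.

Step 1 — characteristic polynomial p(λ) = det(λI - Sigma) = λ³ - tr·λ² + c_1·λ - det, where tr = trace, c_1 = sum of the principal 2×2 minors, det = det(Sigma):
  tr = 7 + 5 + 9 = 21,
  c_1 = (7·5 - (2)²) + (7·9 - (2)²) + (5·9 - (0)²) = 31 + 59 + 45 = 135,
  det = 7·(5·9 - (0)²) - (2)·((2)·9 - (0)·(2)) + (2)·((2)·(0) - 5·(2)) = 7·(45) - (2)·(18) + (2)·(-10) = 259.
  So p(λ) = λ³ - 21λ² + 135λ - 259.
Step 2 — look for an integer root (rational root theorem: any rational root is an integer divisor of 259). Testing λ = 7:
  p(7) = 343 - 1029 + 945 - 259 = 0  ✓
  Dividing out (λ - 7): p(λ) = (λ - 7)(λ² - 14λ + 37).
Step 3 — remaining eigenvalues from the quadratic λ² - 14λ + 37 = 0:
  Δ = 14² - 4·37 = 196 - 148 = 48,  λ = (14 ± √48)/2 = (14 ± 6.9282)/2 ≈ 10.4641 or 3.5359.
  Sorted: λ_1 = 10.4641,  λ_2 = 7,  λ_3 = 3.5359  (check: sum = 21 = tr ✓).

Step 4 — unit eigenvector for λ_1 ≈ 10.4641: v spans the null space of (Sigma - λ_1 I), whose rows are
  r_1 = (-3.4641, 2, 2),  r_2 = (2, -5.4641, 0),  r_3 = (2, 0, -1.4641).
  v is orthogonal to every row, so take v ∝ r_1 × r_2 = ((2)·(0) - (2)·(-5.4641), (2)·(2) - (-3.4641)·(0), (-3.4641)·(-5.4641) - (2)·(2)) ≈ (10.9282, 4, 14.9282).
  Let u = (10.9282, 4, 14.9282).
  ||u|| = √((10.9282)² + (4)² + (14.9282)²) = √(358.2769) ≈ 18.9282,  v_1 = u/||u|| ≈ (0.5774, 0.2113, 0.7887) (||v_1|| = 1).

λ_1 = 10.4641,  λ_2 = 7,  λ_3 = 3.5359;  v_1 ≈ (0.5774, 0.2113, 0.7887)
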